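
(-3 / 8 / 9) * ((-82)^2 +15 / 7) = -47083 / 168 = -280.26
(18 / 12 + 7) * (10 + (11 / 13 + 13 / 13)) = 1309 / 13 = 100.69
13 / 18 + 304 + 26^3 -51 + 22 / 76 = 3048932 / 171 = 17830.01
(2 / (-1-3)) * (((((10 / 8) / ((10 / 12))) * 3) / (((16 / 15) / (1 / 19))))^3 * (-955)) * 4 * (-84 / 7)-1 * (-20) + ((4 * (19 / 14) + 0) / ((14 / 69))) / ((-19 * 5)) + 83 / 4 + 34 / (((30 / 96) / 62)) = 44982484872877 / 6883143680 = 6535.17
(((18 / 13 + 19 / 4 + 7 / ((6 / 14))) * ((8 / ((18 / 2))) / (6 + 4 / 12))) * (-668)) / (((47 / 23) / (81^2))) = -78514495560 / 11609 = -6763243.65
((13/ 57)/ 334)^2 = 169/ 362445444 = 0.00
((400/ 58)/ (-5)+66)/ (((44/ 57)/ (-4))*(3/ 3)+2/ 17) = -1815906/ 2117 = -857.77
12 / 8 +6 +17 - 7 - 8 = 19 / 2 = 9.50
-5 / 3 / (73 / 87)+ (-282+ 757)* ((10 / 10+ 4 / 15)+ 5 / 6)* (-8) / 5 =-116653 / 73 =-1597.99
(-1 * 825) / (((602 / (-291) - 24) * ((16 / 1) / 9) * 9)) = 240075 / 121376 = 1.98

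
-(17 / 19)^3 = -4913 / 6859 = -0.72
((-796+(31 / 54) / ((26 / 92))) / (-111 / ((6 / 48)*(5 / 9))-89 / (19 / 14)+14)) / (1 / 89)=42.83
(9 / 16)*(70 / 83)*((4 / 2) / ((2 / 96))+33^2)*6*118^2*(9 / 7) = 5011856775 / 83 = 60383816.57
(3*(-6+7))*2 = 6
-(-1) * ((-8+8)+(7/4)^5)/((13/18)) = 151263/6656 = 22.73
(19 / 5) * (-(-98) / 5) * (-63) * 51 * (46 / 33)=-91733292 / 275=-333575.61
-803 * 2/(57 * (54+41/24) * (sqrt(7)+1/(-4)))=-205568 * sqrt(7)/2819733-51392/2819733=-0.21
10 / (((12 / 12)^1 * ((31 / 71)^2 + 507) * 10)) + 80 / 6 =102285043 / 7670244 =13.34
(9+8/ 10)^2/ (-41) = -2401/ 1025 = -2.34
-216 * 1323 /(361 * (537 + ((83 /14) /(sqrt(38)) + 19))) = -62283707136 /43746322741 + 332062416 * sqrt(38) /831180132079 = -1.42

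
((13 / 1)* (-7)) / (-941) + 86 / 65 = 86841 / 61165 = 1.42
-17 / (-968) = 17 / 968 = 0.02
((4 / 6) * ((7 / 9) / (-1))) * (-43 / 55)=602 / 1485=0.41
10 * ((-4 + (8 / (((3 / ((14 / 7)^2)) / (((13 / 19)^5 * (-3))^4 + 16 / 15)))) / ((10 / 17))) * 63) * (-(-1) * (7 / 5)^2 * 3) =279973095838161241312352890633656 / 4698746682193244774169450125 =59584.63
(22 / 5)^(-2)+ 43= 20837 / 484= 43.05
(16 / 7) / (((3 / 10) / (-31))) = -4960 / 21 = -236.19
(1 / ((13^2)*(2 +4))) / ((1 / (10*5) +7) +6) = 0.00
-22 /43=-0.51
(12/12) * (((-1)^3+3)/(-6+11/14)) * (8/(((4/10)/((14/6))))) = -3920/219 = -17.90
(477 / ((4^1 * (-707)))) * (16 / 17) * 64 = -122112 / 12019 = -10.16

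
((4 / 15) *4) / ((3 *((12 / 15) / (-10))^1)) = -40 / 9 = -4.44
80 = 80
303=303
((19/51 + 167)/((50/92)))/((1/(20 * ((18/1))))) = 9423744/85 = 110867.58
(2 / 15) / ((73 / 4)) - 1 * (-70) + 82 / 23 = 1852924 / 25185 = 73.57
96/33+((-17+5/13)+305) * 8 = 330328/143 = 2309.99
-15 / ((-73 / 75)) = 1125 / 73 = 15.41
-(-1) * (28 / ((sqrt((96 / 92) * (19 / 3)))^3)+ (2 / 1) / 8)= 1 / 4+ 161 * sqrt(874) / 2888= 1.90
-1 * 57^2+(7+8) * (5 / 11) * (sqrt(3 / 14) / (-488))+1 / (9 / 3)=-9746 / 3- 75 * sqrt(42) / 75152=-3248.67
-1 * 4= -4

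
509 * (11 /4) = 5599 /4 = 1399.75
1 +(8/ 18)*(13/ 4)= 22/ 9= 2.44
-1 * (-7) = 7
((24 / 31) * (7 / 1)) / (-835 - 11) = -28 / 4371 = -0.01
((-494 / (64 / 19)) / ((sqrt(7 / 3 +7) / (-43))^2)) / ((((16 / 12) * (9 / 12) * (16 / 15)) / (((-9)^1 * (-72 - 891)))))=-3384299390355 / 14336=-236069990.96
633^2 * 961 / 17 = 385062129 / 17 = 22650713.47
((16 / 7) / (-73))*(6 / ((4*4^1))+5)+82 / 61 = 36656 / 31171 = 1.18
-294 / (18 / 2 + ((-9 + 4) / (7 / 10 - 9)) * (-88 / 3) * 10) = 73206 / 41759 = 1.75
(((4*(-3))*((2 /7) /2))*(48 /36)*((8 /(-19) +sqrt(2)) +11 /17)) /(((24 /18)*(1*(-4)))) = 219 /2261 +3*sqrt(2) /7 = 0.70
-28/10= -14/5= -2.80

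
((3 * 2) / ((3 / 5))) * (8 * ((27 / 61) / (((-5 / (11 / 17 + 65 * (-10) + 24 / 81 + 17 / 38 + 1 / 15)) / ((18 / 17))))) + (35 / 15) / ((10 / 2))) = 24457107802 / 5024265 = 4867.80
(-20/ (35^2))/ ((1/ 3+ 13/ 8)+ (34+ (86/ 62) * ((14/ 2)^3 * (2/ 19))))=-56544/ 297983455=-0.00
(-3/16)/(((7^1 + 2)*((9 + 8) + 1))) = -1/864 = -0.00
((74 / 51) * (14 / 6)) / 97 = 518 / 14841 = 0.03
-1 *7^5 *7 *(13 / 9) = -1529437 / 9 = -169937.44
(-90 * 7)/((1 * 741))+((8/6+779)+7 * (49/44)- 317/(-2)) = 30836165/32604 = 945.78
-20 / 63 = -0.32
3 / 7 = 0.43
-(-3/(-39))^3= -1/2197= -0.00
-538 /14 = -269 /7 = -38.43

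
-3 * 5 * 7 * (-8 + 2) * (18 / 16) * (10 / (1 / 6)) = 42525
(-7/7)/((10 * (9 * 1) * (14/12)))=-1/105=-0.01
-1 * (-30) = 30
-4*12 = -48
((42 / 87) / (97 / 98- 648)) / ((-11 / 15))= 20580 / 20226833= 0.00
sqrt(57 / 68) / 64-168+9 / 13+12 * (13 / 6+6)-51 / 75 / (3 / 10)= -71.56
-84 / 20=-21 / 5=-4.20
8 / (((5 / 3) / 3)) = 72 / 5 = 14.40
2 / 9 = 0.22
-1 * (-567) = 567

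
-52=-52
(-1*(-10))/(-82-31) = -10/113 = -0.09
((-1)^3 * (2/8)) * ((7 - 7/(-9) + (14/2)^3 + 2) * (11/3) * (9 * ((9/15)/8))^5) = -742423077/16384000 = -45.31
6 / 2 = 3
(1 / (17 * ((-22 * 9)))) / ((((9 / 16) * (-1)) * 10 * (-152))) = -1 / 2877930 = -0.00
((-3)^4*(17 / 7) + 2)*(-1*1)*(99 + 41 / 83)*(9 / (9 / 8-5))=827055216 / 18011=45919.45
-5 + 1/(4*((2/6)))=-17/4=-4.25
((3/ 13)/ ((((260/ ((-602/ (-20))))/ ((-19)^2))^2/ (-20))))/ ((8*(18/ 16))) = -11807212921/ 13182000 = -895.71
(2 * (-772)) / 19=-1544 / 19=-81.26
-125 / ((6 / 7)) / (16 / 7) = -63.80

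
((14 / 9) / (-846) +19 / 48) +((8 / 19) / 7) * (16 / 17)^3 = 17677606987 / 39801667248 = 0.44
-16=-16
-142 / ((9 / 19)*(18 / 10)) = -13490 / 81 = -166.54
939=939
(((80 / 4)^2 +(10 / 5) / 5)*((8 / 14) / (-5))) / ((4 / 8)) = -2288 / 25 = -91.52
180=180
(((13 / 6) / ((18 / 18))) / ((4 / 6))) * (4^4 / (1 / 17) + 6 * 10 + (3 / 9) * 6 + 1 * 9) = 57499 / 4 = 14374.75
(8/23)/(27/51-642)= -136/250815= -0.00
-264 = -264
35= 35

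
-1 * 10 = -10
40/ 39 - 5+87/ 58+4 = 119/ 78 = 1.53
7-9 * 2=-11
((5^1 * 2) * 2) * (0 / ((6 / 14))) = 0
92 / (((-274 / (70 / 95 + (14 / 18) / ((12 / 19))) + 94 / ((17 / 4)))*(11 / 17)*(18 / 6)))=-26847233 / 66326304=-0.40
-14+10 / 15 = -40 / 3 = -13.33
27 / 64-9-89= -6245 / 64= -97.58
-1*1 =-1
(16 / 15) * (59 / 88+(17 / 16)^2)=1689 / 880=1.92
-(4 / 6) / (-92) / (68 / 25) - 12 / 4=-28127 / 9384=-3.00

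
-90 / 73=-1.23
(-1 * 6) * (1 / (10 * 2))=-3 / 10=-0.30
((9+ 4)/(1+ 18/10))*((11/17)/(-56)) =-715/13328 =-0.05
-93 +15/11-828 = -10116/11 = -919.64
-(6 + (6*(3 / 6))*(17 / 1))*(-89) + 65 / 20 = 5076.25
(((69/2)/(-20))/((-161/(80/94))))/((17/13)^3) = 6591/1616377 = 0.00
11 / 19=0.58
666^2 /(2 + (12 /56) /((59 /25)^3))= 1275359228136 /5797487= 219984.84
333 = 333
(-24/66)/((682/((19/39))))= -38/146289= -0.00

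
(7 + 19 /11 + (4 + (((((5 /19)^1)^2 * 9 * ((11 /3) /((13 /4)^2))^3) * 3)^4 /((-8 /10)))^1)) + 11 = 2406073632949614971122721923414216381061 /101405602125921354517826739924553180811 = 23.73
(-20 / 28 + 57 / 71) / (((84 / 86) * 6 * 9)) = 473 / 281799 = 0.00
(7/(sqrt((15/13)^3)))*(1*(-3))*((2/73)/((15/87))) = -5278*sqrt(195)/27375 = -2.69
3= 3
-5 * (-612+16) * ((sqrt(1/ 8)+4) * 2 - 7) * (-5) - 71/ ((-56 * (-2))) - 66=-1676263/ 112 - 7450 * sqrt(2)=-25502.52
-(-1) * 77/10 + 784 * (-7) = -54803/10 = -5480.30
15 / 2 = 7.50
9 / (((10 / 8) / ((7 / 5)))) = 252 / 25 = 10.08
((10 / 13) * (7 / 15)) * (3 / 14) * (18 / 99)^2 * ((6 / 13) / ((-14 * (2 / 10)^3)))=-1500 / 143143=-0.01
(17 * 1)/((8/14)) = 119/4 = 29.75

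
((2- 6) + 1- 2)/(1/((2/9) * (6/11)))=-20/33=-0.61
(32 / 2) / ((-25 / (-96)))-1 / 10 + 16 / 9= 28403 / 450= 63.12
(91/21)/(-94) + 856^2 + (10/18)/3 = 1859684321/2538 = 732736.14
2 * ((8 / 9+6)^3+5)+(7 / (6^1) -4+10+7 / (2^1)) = 491722 / 729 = 674.52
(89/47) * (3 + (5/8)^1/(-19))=40139/7144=5.62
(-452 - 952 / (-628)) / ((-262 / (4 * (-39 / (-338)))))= 0.79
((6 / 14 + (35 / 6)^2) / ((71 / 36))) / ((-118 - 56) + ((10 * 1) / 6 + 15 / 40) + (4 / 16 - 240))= -208392 / 4910857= -0.04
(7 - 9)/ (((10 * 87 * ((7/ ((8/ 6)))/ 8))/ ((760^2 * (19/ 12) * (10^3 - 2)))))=-17523921920/ 5481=-3197212.54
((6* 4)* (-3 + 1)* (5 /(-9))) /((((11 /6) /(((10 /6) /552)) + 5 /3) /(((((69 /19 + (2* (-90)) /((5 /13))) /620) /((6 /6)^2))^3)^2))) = 471734539217455772546289 /61013397485027559650080000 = 0.01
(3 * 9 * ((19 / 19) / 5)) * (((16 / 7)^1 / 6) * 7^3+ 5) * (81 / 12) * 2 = 98901 / 10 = 9890.10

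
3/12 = 1/4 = 0.25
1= 1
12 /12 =1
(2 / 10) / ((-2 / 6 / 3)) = -9 / 5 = -1.80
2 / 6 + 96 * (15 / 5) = 865 / 3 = 288.33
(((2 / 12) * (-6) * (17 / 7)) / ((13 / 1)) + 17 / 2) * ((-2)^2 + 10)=1513 / 13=116.38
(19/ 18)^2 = 361/ 324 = 1.11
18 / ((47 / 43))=774 / 47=16.47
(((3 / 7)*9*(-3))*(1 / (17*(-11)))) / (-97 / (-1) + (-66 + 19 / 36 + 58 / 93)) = 0.00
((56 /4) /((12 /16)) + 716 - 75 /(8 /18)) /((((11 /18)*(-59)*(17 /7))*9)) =-47537 /66198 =-0.72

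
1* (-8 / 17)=-8 / 17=-0.47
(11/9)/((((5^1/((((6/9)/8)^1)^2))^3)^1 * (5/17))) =0.00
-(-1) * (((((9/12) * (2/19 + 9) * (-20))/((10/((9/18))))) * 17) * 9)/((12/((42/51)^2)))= -76293/1292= -59.05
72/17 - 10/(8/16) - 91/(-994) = -37835/2414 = -15.67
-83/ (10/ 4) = -166/ 5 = -33.20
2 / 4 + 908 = 1817 / 2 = 908.50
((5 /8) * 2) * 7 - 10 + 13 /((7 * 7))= -193 /196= -0.98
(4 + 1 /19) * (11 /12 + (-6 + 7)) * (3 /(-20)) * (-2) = 2.33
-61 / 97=-0.63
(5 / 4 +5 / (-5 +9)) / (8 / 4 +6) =5 / 16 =0.31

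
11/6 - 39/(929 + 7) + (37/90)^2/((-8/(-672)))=86339/5400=15.99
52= 52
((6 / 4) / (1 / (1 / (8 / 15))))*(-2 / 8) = -45 / 64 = -0.70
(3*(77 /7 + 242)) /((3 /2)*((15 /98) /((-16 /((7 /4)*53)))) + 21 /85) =-38536960 /55031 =-700.28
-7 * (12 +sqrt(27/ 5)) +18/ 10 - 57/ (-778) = -319473/ 3890 - 21 * sqrt(15)/ 5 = -98.39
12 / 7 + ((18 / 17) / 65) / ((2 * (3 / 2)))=13302 / 7735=1.72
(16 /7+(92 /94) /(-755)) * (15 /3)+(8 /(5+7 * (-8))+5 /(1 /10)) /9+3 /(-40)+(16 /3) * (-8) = -23515427023 /912106440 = -25.78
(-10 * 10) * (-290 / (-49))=-29000 / 49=-591.84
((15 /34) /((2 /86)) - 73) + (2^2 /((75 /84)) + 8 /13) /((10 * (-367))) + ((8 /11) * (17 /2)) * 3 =-7914802297 /223044250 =-35.49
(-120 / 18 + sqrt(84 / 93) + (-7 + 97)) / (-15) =-50 / 9-2 *sqrt(217) / 465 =-5.62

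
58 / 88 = 29 / 44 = 0.66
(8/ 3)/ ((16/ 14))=7/ 3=2.33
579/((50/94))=27213/25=1088.52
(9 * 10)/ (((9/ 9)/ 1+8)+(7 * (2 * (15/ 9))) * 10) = 270/ 727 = 0.37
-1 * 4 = -4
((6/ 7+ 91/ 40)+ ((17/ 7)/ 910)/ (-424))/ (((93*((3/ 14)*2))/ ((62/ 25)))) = 338381/ 1736280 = 0.19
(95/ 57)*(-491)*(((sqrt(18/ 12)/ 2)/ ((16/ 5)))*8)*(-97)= 1190675*sqrt(6)/ 24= 121522.76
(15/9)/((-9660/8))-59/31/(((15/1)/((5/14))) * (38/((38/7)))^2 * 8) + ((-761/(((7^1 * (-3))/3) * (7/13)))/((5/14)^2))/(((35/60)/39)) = 93171255840913/880412400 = 105826.83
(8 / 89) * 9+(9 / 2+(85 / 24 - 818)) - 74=-1886407 / 2136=-883.15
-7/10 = -0.70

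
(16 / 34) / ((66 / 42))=56 / 187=0.30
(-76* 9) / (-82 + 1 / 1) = 76 / 9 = 8.44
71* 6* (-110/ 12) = -3905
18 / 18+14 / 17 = 31 / 17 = 1.82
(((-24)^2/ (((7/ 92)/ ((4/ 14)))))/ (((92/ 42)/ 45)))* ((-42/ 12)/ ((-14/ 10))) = 777600/ 7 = 111085.71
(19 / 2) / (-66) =-19 / 132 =-0.14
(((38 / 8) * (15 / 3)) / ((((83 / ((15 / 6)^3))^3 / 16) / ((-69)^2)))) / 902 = 883388671875 / 66016239872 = 13.38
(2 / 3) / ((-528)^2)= 1 / 418176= 0.00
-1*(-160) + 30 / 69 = 3690 / 23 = 160.43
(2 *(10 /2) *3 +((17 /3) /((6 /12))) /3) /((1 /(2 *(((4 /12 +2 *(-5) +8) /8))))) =-380 /27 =-14.07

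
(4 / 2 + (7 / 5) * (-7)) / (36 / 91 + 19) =-3549 / 8825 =-0.40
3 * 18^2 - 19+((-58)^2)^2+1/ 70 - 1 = 792221361/ 70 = 11317448.01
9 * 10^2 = 900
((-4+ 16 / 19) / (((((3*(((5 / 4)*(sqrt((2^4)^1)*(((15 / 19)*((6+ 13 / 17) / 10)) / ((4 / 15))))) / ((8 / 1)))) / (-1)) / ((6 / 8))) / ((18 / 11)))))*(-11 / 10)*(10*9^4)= -42830208 / 575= -74487.32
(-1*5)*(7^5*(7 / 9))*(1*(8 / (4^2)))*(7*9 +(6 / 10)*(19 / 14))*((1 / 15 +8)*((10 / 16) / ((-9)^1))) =3028100383 / 2592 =1168248.60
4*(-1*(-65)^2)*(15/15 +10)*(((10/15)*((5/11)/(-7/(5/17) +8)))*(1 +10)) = 9295000/237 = 39219.41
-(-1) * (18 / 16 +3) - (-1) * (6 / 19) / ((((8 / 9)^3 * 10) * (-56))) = 11233653 / 2723840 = 4.12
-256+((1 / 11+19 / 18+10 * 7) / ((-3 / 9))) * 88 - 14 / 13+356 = -728666 / 39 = -18683.74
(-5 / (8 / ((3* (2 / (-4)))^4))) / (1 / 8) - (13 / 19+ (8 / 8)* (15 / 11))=-91493 / 3344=-27.36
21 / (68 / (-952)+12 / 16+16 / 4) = 588 / 131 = 4.49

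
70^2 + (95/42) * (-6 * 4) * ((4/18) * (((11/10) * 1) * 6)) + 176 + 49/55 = 5771849/1155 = 4997.27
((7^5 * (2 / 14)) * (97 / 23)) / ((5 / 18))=4192146 / 115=36453.44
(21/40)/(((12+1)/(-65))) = -21/8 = -2.62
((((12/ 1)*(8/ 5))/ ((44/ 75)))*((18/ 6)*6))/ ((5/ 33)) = 3888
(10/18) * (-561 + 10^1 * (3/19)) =-5905/19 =-310.79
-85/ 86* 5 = -425/ 86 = -4.94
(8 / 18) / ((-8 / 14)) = -7 / 9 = -0.78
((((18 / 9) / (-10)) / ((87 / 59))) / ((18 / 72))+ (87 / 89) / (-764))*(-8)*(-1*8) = -257358416 / 7394565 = -34.80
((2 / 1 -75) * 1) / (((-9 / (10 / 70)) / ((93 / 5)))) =2263 / 105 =21.55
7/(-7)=-1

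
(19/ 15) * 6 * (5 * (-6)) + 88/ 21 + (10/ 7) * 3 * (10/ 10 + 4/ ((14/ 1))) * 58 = 14080/ 147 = 95.78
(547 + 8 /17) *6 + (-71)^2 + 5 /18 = 2547787 /306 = 8326.10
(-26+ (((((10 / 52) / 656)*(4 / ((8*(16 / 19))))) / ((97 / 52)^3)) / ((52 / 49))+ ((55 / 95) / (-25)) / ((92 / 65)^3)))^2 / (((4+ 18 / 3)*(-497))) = -12957790586746379485252661794521 / 95206958449734740680808887646720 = -0.14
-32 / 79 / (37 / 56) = -1792 / 2923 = -0.61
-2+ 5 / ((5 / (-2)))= -4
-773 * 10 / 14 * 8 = -30920 / 7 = -4417.14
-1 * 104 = -104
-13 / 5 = -2.60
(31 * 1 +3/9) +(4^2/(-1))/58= 2702/87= 31.06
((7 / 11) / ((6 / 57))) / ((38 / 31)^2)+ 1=5.02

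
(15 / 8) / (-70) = -3 / 112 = -0.03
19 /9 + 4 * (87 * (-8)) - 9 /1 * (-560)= 20323 /9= 2258.11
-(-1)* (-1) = -1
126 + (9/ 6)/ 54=4537/ 36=126.03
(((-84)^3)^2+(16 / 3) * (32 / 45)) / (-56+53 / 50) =-474252342686720 / 74169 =-6394212443.02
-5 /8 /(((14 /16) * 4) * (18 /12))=-5 /42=-0.12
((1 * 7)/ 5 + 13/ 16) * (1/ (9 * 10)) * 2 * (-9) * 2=-177/ 200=-0.88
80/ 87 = 0.92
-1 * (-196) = 196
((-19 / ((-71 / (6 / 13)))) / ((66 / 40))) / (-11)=-760 / 111683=-0.01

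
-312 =-312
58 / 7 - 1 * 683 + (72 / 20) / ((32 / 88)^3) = -671827 / 1120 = -599.85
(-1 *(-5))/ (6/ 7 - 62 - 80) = -0.04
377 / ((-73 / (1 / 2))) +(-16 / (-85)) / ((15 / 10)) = -2.46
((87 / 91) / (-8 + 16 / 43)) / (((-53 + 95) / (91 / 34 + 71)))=-3123735 / 14207648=-0.22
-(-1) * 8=8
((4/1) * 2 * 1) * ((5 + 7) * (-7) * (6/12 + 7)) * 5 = -25200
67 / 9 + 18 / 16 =8.57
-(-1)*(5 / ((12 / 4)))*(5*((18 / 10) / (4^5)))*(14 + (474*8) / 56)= 2145 / 1792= 1.20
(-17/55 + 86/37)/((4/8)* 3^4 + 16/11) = 8202/170755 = 0.05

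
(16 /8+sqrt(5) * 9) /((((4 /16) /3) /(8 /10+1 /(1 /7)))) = 936 /5+4212 * sqrt(5) /5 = 2070.86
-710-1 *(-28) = -682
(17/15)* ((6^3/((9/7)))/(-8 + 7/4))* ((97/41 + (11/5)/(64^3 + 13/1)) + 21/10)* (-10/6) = 7680165904/33871125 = 226.75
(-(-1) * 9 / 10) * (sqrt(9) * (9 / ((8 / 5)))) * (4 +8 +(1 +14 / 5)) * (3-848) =-3244293 / 16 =-202768.31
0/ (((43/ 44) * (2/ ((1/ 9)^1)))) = 0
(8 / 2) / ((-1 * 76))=-1 / 19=-0.05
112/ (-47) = -112/ 47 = -2.38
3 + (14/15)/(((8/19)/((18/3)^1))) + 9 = 253/10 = 25.30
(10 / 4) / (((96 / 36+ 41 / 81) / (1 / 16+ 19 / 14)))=64395 / 57568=1.12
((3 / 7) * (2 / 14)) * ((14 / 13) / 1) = 6 / 91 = 0.07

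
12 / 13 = 0.92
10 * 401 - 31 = 3979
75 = 75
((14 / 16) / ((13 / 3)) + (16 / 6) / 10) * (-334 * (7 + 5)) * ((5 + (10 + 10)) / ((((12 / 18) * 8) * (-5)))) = 366231 / 208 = 1760.73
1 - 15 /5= -2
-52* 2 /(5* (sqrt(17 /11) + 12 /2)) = -6864 /1895 + 104* sqrt(187) /1895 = -2.87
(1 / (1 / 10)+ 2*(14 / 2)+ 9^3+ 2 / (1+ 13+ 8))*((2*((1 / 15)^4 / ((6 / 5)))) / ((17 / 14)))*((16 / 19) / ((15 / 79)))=0.09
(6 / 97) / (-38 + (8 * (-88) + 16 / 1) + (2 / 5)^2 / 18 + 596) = -675 / 1418528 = -0.00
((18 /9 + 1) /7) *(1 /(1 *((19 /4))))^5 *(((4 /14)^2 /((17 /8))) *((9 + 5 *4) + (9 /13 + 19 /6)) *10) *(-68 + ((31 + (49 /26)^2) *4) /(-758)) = -1833860543201280 /12022099362165347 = -0.15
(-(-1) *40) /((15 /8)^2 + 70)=512 /941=0.54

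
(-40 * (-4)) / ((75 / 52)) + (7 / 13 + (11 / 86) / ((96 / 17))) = 59832379 / 536640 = 111.49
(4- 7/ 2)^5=1/ 32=0.03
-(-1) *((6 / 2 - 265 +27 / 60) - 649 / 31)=-175141 / 620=-282.49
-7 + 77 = 70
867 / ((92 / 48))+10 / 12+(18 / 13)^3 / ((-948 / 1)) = 10854389389 / 23951694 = 453.18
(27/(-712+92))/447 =-9/92380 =-0.00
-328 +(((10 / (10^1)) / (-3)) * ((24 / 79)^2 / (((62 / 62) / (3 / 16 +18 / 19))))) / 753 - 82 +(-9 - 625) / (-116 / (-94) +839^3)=-338726483351851293312 / 826162058925156979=-410.00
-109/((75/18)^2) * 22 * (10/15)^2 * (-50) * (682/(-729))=-52333952/18225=-2871.55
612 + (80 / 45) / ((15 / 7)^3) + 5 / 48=612.28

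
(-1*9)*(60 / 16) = -135 / 4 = -33.75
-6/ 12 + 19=37/ 2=18.50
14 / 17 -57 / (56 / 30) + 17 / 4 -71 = -11479 / 119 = -96.46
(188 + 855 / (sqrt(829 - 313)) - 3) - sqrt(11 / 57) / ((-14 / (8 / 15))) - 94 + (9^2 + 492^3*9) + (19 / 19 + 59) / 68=4*sqrt(627) / 5985 + 285*sqrt(129) / 86 + 18221612603 / 17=1071859602.54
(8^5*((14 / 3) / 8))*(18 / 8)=43008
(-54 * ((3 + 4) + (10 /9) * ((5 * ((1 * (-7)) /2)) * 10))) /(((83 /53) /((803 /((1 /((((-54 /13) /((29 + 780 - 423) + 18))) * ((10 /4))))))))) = -29077798365 /217958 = -133410.10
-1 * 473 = -473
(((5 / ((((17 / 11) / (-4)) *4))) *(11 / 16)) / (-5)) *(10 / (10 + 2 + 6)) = 605 / 2448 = 0.25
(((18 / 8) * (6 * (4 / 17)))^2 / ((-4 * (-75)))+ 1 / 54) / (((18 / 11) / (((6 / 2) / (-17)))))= -223817 / 39795300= -0.01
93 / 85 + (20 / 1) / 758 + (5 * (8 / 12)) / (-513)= 55231133 / 49578885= 1.11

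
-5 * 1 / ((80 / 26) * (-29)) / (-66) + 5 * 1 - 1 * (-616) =9508739 / 15312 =621.00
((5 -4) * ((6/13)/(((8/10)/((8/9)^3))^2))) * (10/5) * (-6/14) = -1638400/5373459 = -0.30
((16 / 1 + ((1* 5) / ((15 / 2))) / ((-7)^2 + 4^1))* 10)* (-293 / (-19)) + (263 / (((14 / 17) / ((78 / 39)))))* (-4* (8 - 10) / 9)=10140724 / 3339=3037.05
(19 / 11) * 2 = 38 / 11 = 3.45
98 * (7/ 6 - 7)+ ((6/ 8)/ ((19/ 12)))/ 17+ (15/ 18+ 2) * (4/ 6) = -1656263/ 2907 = -569.75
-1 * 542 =-542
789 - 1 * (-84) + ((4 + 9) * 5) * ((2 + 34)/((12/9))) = 2628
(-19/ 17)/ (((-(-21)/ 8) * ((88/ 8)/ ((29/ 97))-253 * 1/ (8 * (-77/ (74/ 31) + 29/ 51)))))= -2108628512/ 187160572599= -0.01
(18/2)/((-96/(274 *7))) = -2877/16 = -179.81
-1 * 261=-261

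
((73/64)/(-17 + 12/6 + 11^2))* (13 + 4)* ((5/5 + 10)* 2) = 13651/3392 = 4.02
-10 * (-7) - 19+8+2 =61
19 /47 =0.40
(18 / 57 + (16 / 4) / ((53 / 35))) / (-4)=-1489 / 2014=-0.74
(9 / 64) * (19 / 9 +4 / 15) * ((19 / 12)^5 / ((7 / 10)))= 264942593 / 55738368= 4.75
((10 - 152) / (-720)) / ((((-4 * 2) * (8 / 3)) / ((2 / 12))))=-71 / 46080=-0.00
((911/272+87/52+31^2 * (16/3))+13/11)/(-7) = -598788847/816816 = -733.08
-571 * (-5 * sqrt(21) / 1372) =2855 * sqrt(21) / 1372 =9.54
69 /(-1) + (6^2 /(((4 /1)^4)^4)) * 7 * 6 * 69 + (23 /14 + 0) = -253134543721 /3758096384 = -67.36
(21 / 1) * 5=105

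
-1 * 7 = -7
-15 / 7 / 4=-15 / 28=-0.54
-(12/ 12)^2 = -1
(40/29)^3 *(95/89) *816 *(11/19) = 2872320000/2170621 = 1323.27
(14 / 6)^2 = 49 / 9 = 5.44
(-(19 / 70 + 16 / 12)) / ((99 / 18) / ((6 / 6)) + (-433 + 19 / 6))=337 / 89110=0.00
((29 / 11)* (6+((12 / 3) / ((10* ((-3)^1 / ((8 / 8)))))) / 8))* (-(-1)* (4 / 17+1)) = 72877 / 3740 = 19.49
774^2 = 599076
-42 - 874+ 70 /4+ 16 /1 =-1765 /2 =-882.50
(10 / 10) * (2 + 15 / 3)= 7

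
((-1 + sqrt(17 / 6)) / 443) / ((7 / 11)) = -11 / 3101 + 11 * sqrt(102) / 18606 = 0.00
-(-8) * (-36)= -288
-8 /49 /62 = -4 /1519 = -0.00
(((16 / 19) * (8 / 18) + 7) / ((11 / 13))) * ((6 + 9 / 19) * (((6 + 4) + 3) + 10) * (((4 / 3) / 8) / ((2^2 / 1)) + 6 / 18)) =486.61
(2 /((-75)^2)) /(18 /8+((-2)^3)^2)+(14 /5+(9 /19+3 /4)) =455833733 /113287500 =4.02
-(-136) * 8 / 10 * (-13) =-7072 / 5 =-1414.40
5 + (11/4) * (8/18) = 56/9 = 6.22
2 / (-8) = -1 / 4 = -0.25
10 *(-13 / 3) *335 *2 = -87100 / 3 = -29033.33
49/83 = 0.59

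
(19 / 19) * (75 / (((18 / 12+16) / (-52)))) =-1560 / 7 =-222.86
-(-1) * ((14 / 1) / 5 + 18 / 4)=73 / 10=7.30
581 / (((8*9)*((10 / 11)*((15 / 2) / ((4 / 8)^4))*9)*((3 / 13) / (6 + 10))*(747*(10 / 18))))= 1001 / 729000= 0.00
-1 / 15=-0.07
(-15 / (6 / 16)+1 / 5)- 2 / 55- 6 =-2521 / 55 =-45.84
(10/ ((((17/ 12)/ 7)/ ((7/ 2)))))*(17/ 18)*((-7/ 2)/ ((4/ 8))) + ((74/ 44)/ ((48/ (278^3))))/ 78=87596143/ 10296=8507.78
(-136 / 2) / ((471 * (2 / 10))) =-340 / 471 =-0.72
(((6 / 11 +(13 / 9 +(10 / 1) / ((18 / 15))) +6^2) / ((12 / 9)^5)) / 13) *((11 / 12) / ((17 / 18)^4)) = 135399357 / 138978944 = 0.97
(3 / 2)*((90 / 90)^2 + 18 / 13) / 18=31 / 156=0.20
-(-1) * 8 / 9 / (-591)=-8 / 5319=-0.00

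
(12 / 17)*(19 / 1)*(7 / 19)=84 / 17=4.94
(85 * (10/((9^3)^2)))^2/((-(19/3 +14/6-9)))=722500/94143178827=0.00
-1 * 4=-4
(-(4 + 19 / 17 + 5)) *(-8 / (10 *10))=344 / 425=0.81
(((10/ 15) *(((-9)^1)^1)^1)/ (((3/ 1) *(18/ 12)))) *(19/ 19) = -4/ 3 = -1.33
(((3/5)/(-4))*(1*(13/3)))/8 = -13/160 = -0.08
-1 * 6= -6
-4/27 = -0.15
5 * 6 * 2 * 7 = 420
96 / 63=32 / 21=1.52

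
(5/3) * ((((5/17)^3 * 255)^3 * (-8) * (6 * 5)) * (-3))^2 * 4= 150169372558593750000000000/582622237229761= 257747409835.60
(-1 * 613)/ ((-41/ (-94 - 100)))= -118922/ 41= -2900.54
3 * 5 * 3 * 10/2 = 225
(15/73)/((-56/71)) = -1065/4088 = -0.26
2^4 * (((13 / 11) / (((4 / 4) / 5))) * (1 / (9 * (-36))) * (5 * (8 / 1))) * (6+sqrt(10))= -20800 / 297 - 10400 * sqrt(10) / 891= -106.94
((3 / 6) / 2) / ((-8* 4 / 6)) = -3 / 64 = -0.05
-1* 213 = -213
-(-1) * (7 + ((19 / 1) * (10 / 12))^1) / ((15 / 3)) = 137 / 30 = 4.57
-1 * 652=-652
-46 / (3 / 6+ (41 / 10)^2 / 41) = -4600 / 91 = -50.55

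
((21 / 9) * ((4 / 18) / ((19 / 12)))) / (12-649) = -8 / 15561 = -0.00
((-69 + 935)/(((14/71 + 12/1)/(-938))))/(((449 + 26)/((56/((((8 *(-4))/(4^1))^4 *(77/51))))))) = -1698249/1337600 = -1.27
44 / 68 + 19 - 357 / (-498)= 57467 / 2822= 20.36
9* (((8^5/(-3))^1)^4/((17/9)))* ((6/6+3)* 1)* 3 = 13835058055282163712/17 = 813826944428362571.29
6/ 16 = 3/ 8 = 0.38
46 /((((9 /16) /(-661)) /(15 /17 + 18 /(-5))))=37460192 /255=146902.71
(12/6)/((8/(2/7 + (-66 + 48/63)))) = -341/21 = -16.24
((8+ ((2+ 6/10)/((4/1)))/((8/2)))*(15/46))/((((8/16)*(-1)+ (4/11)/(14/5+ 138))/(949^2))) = -71159186813/14766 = -4819124.12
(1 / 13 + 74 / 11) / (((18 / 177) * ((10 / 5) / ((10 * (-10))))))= -1435175 / 429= -3345.40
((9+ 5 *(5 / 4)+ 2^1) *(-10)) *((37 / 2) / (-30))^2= -65.60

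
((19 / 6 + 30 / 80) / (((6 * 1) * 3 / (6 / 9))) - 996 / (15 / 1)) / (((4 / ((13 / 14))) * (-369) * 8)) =398749 / 76515840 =0.01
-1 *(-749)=749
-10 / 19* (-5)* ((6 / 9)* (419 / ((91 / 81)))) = 1131300 / 1729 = 654.31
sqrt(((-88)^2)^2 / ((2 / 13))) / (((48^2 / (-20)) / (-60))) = 6050 * sqrt(26) / 3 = 10283.02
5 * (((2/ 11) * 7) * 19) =1330/ 11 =120.91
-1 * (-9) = 9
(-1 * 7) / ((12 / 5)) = -35 / 12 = -2.92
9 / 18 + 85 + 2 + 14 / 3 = 553 / 6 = 92.17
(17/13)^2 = 289/169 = 1.71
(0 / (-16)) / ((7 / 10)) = 0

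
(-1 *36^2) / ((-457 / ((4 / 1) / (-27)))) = -192 / 457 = -0.42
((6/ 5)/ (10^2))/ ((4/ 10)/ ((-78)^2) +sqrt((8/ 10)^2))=4563/ 304225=0.01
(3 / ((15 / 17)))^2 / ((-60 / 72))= -13.87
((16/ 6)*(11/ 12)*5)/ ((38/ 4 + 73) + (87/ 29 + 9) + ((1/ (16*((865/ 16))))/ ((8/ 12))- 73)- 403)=-47575/ 1484982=-0.03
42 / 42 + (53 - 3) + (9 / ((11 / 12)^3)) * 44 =68379 / 121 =565.12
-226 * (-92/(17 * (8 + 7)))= 20792/255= 81.54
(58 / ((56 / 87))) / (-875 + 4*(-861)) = -2523 / 120932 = -0.02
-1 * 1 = -1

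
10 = 10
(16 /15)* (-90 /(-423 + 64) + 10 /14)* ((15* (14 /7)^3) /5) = 62080 /2513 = 24.70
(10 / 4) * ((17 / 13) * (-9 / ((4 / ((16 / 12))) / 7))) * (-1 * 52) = 3570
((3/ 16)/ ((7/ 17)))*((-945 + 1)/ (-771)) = 1003/ 1799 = 0.56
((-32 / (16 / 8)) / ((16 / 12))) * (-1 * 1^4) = 12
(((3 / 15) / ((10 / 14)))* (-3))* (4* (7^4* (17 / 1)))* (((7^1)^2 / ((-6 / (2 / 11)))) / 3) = 56000924 / 825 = 67879.91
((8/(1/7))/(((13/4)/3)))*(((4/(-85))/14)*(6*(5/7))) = -1152/1547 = -0.74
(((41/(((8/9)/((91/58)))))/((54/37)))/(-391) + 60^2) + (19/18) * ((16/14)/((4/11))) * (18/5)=137606723747/38099040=3611.82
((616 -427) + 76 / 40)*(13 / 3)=24817 / 30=827.23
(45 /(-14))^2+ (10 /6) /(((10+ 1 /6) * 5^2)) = 10.34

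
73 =73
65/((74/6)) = 5.27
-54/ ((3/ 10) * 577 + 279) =-0.12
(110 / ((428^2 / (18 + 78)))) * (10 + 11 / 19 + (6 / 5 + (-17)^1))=-65472 / 217531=-0.30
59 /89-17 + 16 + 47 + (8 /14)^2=204921 /4361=46.99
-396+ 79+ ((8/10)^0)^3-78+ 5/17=-6693/17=-393.71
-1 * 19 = -19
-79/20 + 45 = 821/20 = 41.05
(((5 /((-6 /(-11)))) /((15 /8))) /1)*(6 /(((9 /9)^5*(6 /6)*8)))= 11 /3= 3.67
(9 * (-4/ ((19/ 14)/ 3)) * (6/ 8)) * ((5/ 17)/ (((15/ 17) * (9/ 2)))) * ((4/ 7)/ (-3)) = 16/ 19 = 0.84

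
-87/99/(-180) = 29/5940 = 0.00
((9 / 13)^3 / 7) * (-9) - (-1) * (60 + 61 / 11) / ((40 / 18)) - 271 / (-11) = 181705091 / 3383380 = 53.71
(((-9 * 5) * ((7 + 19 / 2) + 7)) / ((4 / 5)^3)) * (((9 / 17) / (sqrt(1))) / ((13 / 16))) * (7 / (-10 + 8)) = 16655625 / 3536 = 4710.30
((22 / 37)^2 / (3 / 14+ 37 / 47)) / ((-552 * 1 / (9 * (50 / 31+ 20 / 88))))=-0.01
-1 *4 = -4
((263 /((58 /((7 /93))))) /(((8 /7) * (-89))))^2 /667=166074769 /9838020097628928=0.00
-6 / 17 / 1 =-0.35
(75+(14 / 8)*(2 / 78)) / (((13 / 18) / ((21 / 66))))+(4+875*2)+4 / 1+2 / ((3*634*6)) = 37997213473 / 21214908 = 1791.06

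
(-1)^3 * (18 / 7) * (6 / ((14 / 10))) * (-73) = 39420 / 49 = 804.49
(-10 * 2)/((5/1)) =-4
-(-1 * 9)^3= 729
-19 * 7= -133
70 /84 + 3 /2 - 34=-95 /3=-31.67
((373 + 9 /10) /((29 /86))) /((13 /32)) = 5144864 /1885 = 2729.37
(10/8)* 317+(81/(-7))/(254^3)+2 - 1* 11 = 44421233657/114709448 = 387.25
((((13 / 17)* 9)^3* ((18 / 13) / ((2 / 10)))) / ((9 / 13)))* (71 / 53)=1137145230 / 260389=4367.10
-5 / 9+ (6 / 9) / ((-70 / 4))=-187 / 315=-0.59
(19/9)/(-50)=-19/450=-0.04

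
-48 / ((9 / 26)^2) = -10816 / 27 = -400.59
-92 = -92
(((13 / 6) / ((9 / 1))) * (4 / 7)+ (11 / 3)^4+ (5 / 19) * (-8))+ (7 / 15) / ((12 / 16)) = 9663791 / 53865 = 179.41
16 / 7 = 2.29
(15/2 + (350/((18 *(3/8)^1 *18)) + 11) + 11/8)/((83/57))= 840503/53784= 15.63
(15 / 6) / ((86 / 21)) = 105 / 172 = 0.61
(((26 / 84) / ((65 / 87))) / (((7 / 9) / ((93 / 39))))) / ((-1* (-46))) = 8091 / 293020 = 0.03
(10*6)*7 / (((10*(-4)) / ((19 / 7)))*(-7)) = 57 / 14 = 4.07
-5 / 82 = -0.06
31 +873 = 904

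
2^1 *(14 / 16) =7 / 4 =1.75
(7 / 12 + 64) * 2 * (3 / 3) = 775 / 6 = 129.17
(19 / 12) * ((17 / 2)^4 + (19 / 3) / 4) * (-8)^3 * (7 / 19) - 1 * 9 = -14035865 / 9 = -1559540.56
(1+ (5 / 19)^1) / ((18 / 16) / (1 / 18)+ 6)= 32 / 665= 0.05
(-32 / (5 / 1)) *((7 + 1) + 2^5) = -256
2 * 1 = 2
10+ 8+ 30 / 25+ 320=1696 / 5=339.20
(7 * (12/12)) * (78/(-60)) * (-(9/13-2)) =-119/10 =-11.90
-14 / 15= -0.93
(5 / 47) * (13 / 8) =65 / 376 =0.17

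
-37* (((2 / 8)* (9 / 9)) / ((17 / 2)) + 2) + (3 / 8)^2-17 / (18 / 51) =-401845 / 3264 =-123.11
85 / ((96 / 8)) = 85 / 12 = 7.08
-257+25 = -232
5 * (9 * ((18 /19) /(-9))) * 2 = -180 /19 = -9.47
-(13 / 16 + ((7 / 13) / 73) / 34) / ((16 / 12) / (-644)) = 101326155 / 258128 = 392.54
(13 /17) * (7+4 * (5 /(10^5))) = 455013 /85000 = 5.35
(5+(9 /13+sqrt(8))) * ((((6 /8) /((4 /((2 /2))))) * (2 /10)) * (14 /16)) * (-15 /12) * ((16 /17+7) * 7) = -734265 /56576 -19845 * sqrt(2) /4352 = -19.43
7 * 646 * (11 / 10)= 24871 / 5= 4974.20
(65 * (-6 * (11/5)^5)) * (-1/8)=6280989/2500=2512.40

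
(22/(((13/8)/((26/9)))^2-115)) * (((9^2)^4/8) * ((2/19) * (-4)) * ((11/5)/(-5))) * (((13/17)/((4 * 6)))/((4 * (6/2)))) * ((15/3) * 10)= -21886866144/862087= -25388.23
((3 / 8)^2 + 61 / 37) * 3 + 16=50599 / 2368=21.37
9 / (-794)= -9 / 794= -0.01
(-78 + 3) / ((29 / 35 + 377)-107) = -0.28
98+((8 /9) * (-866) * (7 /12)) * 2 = -21602 /27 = -800.07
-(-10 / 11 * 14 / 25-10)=578 / 55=10.51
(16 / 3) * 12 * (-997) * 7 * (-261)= 116577216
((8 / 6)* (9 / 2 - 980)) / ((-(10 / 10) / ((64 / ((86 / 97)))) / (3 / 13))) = 12111808 / 559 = 21666.92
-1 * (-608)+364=972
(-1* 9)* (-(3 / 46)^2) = 81 / 2116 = 0.04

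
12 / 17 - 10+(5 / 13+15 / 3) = -864 / 221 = -3.91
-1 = -1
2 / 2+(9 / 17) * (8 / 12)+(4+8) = 13.35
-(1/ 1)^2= -1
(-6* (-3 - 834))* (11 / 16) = 27621 / 8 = 3452.62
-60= -60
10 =10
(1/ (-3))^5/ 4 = -1/ 972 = -0.00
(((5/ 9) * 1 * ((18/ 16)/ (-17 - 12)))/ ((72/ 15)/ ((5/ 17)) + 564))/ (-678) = 0.00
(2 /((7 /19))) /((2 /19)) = 361 /7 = 51.57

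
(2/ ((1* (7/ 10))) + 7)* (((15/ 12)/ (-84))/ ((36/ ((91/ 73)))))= -1495/ 294336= -0.01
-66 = -66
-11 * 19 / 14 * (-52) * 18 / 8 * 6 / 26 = 5643 / 14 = 403.07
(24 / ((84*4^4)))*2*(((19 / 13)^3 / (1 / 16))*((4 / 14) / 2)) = 6859 / 430612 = 0.02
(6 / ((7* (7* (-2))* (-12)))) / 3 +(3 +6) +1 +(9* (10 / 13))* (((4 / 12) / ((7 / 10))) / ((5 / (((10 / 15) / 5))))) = 77125 / 7644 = 10.09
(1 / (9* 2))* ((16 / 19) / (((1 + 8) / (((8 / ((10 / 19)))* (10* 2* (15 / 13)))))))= 640 / 351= 1.82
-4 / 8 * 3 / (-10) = 0.15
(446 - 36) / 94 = 205 / 47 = 4.36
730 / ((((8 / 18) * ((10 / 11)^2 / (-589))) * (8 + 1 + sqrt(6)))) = -140471199 / 1000 + 15607911 * sqrt(6) / 1000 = -102239.78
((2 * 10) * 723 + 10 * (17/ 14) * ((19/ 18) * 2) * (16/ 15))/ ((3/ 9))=2738108/ 63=43462.03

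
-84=-84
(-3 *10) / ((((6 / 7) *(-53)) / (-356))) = -12460 / 53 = -235.09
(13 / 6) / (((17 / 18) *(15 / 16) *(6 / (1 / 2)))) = 52 / 255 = 0.20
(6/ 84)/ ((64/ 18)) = 9/ 448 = 0.02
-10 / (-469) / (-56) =-5 / 13132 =-0.00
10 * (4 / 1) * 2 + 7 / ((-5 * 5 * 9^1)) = 17993 / 225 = 79.97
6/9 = 2/3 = 0.67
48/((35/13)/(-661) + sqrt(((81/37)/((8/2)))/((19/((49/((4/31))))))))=23196975360/1297877542073 + 127594913472*sqrt(21793)/1297877542073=14.53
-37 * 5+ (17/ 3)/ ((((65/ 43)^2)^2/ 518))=20198864731/ 53551875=377.18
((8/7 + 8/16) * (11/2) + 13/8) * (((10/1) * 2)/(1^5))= 2985/14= 213.21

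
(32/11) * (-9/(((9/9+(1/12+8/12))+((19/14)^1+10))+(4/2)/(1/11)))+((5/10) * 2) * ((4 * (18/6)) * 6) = 71.25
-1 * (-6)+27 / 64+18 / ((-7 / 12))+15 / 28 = -10707 / 448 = -23.90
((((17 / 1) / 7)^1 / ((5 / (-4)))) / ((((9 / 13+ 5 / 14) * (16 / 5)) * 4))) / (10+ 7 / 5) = -0.01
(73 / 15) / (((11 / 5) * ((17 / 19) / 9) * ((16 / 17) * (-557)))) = -4161 / 98032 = -0.04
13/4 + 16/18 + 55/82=7099/1476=4.81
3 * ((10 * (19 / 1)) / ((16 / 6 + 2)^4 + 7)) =46170 / 38983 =1.18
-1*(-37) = 37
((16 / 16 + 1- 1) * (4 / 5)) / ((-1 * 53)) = -4 / 265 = -0.02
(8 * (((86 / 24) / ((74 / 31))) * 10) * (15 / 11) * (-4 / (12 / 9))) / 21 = -66650 / 2849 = -23.39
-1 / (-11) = 1 / 11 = 0.09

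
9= 9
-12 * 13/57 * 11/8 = -143/38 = -3.76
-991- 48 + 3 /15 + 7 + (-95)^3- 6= -4292064 /5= -858412.80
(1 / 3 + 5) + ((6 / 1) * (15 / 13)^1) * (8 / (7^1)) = 3616 / 273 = 13.25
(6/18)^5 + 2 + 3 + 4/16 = 5107/972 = 5.25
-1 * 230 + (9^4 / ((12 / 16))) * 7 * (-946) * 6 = -347575766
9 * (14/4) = 63/2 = 31.50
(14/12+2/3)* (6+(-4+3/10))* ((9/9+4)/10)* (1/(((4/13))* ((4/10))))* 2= 3289/96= 34.26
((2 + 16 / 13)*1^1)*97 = 4074 / 13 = 313.38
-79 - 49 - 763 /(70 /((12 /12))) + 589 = 4501 /10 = 450.10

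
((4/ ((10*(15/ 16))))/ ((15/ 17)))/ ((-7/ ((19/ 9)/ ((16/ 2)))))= -1292/ 70875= -0.02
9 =9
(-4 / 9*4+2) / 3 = 2 / 27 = 0.07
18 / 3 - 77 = -71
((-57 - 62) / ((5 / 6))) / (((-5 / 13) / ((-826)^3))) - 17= -5230963697657 / 25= -209238547906.28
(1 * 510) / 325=102 / 65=1.57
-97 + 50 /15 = -281 /3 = -93.67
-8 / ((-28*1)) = 2 / 7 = 0.29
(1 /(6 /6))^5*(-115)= -115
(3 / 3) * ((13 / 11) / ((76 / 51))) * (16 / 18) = 442 / 627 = 0.70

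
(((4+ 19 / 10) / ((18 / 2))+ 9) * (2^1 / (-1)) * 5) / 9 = -10.73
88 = 88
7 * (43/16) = 18.81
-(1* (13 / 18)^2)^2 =-28561 / 104976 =-0.27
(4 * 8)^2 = 1024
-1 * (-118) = 118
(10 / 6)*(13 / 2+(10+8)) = 245 / 6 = 40.83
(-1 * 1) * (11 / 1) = -11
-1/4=-0.25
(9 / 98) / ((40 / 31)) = 279 / 3920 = 0.07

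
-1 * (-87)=87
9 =9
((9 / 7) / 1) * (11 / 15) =33 / 35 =0.94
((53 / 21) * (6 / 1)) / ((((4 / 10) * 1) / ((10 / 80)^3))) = 265 / 3584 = 0.07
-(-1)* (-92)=-92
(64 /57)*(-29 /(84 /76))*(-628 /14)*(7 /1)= 582784 /63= 9250.54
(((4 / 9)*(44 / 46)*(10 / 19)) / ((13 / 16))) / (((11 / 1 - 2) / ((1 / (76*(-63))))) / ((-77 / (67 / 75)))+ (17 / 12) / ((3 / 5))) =0.00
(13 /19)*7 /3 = 91 /57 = 1.60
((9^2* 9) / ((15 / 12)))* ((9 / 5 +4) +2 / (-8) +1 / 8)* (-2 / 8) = -165483 / 200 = -827.42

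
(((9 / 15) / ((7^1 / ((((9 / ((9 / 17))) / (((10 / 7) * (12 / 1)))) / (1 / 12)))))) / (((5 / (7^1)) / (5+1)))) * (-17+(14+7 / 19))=-2142 / 95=-22.55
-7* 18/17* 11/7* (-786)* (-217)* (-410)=13846223160/17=814483715.29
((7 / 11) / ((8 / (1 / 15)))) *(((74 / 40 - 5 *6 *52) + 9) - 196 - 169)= -89327 / 8800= -10.15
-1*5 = -5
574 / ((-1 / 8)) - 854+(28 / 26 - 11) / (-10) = -707851 / 130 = -5445.01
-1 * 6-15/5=-9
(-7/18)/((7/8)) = -4/9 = -0.44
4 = 4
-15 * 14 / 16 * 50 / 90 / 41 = -175 / 984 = -0.18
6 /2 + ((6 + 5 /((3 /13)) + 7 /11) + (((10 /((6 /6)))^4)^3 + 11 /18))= 198000000006319 /198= 1000000000031.91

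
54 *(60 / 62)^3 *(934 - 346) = 857304000 / 29791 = 28777.28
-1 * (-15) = 15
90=90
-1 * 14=-14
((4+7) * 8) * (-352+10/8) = -30866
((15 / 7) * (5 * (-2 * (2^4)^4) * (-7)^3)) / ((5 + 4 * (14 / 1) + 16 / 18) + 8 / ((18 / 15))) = 4335206400 / 617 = 7026266.45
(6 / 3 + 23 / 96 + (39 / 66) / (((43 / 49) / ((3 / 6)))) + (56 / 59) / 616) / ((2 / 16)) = 6906125 / 334884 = 20.62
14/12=7/6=1.17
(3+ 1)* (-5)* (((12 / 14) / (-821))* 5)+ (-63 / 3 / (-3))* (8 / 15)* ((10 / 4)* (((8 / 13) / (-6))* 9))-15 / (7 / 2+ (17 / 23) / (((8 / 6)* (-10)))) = -3046064816 / 236759159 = -12.87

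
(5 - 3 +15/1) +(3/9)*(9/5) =88/5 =17.60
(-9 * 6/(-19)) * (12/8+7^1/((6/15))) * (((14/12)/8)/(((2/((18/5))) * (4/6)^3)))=15309/320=47.84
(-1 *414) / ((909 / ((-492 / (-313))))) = -22632 / 31613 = -0.72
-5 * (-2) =10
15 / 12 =5 / 4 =1.25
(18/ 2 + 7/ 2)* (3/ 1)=75/ 2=37.50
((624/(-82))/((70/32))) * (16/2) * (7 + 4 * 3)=-758784/1435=-528.77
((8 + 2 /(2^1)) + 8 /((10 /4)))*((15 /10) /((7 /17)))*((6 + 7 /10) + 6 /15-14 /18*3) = 148291 /700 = 211.84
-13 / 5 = -2.60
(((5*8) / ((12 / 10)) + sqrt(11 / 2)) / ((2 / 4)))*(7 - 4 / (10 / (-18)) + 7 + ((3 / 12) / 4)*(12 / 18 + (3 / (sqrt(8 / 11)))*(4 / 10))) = 2699*sqrt(22) / 120 + 1019897 / 720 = 1522.02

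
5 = 5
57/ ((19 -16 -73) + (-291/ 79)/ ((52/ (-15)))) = -12324/ 14905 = -0.83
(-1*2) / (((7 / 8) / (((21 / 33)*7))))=-112 / 11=-10.18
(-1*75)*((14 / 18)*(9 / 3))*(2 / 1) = -350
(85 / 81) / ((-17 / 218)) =-1090 / 81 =-13.46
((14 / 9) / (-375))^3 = -2744 / 38443359375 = -0.00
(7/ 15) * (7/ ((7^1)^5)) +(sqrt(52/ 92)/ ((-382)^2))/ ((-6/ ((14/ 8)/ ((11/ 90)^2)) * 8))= 1/ 5145 -4725 * sqrt(299)/ 6497703872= 0.00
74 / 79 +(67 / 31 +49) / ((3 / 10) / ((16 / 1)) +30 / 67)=1354623974 / 12247449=110.60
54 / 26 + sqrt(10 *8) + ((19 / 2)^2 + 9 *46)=4 *sqrt(5) + 26329 / 52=515.27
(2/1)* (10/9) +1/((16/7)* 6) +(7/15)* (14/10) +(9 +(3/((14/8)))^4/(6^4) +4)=275819629/17287200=15.96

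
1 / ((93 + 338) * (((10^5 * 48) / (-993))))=-331 / 689600000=-0.00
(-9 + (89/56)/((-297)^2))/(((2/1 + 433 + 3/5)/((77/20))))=-44457247/558892224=-0.08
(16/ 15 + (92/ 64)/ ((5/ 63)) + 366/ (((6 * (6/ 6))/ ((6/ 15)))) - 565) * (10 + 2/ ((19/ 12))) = -5872.85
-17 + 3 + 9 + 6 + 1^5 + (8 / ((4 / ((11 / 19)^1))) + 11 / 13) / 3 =659 / 247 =2.67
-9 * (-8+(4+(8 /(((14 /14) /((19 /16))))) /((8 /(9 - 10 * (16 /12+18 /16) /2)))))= 71.18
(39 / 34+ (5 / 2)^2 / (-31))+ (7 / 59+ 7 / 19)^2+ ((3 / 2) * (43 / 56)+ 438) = 32660478350443 / 74171978384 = 440.33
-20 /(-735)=4 /147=0.03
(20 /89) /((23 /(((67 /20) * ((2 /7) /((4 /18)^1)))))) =603 /14329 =0.04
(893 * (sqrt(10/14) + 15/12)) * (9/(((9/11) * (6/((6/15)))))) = 9823 * sqrt(35)/105 + 9823/12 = 1372.05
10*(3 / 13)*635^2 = 12096750 / 13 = 930519.23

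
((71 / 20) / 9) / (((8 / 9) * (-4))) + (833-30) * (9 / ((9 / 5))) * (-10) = -25696071 / 640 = -40150.11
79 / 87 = 0.91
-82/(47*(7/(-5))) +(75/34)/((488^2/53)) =3321035135/2663878784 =1.25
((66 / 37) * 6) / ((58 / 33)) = 6534 / 1073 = 6.09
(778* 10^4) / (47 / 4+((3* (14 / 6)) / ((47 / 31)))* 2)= 292528000 / 789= 370757.92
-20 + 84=64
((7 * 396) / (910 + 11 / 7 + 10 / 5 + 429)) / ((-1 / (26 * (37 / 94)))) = -126126 / 5969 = -21.13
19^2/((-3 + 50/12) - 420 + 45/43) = -93138/107789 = -0.86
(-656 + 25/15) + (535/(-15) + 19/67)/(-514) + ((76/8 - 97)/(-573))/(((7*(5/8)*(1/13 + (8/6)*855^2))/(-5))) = -654.26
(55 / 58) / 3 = 0.32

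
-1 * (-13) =13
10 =10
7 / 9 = 0.78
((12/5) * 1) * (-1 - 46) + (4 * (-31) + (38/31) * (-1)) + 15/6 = -73013/310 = -235.53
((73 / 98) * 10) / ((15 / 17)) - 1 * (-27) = 5210 / 147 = 35.44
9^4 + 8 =6569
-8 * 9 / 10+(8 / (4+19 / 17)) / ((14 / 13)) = -17504 / 3045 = -5.75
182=182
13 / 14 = 0.93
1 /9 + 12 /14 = 61 /63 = 0.97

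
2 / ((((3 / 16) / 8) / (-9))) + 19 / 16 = -12269 / 16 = -766.81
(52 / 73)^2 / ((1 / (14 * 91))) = 646.44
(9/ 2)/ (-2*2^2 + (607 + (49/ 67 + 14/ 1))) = 603/ 82240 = 0.01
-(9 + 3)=-12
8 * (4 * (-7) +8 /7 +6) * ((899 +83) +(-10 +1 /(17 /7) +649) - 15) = -268041.28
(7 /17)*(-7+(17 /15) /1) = -616 /255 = -2.42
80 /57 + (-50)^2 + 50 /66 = 1568855 /627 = 2502.16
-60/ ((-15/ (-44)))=-176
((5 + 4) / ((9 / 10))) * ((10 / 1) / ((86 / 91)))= 4550 / 43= 105.81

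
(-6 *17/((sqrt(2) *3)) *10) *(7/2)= -595 *sqrt(2)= -841.46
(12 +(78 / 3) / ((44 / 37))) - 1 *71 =-817 / 22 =-37.14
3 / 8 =0.38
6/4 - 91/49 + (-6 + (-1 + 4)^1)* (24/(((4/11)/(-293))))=812191/14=58013.64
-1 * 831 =-831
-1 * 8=-8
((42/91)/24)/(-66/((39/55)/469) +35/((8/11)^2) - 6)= -16/36269297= -0.00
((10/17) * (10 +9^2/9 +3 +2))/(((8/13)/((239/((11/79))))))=7363590/187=39377.49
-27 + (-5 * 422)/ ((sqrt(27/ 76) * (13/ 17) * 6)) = -35870 * sqrt(57)/ 351 - 27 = -798.55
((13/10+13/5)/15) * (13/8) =169/400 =0.42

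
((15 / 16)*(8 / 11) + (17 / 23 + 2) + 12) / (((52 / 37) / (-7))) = -2020977 / 26312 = -76.81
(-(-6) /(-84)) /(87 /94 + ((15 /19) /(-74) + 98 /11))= -363451 /49987364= -0.01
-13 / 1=-13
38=38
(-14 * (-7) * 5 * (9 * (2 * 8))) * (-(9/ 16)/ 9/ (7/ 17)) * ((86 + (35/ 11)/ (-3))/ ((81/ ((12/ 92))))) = -3335570/ 2277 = -1464.90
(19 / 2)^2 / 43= 361 / 172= 2.10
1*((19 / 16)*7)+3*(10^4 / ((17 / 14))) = 24714.19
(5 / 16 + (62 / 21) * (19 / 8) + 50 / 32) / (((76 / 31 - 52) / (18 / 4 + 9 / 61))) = -416547 / 499712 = -0.83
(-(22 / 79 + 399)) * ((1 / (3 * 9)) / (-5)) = 31543 / 10665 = 2.96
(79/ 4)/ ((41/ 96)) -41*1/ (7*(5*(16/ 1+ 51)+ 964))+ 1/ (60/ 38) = 174747619/ 3728130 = 46.87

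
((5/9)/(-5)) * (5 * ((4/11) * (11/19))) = -20/171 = -0.12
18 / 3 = 6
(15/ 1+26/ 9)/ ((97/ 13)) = 2093/ 873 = 2.40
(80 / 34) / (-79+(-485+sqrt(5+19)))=-940 / 225301- 10*sqrt(6) / 675903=-0.00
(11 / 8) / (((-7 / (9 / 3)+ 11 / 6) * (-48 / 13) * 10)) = 143 / 1920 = 0.07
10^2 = 100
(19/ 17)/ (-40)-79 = -79.03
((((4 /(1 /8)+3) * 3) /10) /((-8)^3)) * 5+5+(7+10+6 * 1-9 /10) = 138227 /5120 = 27.00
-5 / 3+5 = 10 / 3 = 3.33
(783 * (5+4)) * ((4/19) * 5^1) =140940/19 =7417.89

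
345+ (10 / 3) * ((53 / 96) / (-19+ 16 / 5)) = 3923395 / 11376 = 344.88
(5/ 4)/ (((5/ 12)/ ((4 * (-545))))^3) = -179024808960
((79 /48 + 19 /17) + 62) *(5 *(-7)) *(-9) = 5548935 /272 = 20400.50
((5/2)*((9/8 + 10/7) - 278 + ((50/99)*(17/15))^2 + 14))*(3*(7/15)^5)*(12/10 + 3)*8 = -21678501706183/14885268750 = -1456.37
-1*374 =-374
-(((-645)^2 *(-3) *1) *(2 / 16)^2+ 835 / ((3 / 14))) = 2996065 / 192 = 15604.51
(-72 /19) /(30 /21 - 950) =63 /15770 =0.00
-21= -21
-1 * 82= -82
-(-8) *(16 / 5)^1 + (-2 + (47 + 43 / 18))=6569 / 90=72.99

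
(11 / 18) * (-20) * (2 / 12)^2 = -55 / 162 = -0.34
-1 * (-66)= 66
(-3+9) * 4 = 24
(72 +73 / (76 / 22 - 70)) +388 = 335917 / 732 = 458.90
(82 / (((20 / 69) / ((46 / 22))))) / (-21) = -21689 / 770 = -28.17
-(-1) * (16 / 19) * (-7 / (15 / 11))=-1232 / 285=-4.32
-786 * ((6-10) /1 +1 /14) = 21615 /7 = 3087.86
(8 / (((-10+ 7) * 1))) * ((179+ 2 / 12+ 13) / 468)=-1153 / 1053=-1.09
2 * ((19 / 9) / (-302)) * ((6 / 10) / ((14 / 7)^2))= -19 / 9060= -0.00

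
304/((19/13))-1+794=1001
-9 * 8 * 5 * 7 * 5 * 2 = -25200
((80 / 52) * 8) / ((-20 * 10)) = -4 / 65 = -0.06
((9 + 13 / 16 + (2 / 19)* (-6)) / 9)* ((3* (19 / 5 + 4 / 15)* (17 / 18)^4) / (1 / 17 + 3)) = 241732074107 / 74675727360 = 3.24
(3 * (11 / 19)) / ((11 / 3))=9 / 19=0.47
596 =596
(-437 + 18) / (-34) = 419 / 34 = 12.32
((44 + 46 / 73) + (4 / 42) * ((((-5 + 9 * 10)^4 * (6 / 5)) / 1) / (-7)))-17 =-3048417667 / 3577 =-852227.47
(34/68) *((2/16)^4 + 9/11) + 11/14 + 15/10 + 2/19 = 2.80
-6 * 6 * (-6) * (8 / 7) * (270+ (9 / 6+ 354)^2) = 218851632 / 7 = 31264518.86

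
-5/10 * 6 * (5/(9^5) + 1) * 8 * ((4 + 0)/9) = -1889728/177147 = -10.67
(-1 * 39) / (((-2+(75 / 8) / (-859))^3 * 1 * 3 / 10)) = 3245259668480 / 202995540943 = 15.99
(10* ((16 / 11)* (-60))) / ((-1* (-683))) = -1.28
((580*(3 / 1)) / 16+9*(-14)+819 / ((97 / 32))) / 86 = 98139 / 33368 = 2.94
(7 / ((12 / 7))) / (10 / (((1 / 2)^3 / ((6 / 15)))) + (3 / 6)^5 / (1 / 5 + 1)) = 784 / 6149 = 0.13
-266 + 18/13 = -3440/13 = -264.62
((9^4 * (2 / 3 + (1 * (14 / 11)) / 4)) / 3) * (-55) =-236925 / 2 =-118462.50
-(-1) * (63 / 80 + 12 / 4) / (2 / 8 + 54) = 303 / 4340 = 0.07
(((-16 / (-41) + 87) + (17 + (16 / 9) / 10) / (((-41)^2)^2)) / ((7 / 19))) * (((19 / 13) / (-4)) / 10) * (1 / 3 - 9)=1002901158272 / 13351720725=75.11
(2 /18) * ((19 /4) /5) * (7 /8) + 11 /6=2773 /1440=1.93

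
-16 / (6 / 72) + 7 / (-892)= -171271 / 892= -192.01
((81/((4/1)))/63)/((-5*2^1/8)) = -9/35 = -0.26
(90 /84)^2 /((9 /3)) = 75 /196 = 0.38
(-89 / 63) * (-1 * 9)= 89 / 7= 12.71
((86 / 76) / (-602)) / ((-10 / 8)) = 1 / 665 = 0.00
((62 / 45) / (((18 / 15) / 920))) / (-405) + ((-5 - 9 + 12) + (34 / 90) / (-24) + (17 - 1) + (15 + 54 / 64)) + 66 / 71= 699353887 / 24844320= 28.15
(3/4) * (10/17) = 15/34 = 0.44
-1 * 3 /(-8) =3 /8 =0.38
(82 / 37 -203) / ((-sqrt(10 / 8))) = 14858*sqrt(5) / 185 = 179.59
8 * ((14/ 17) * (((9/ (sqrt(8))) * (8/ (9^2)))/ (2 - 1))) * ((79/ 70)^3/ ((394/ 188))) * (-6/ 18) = -185382664 * sqrt(2)/ 553840875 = -0.47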